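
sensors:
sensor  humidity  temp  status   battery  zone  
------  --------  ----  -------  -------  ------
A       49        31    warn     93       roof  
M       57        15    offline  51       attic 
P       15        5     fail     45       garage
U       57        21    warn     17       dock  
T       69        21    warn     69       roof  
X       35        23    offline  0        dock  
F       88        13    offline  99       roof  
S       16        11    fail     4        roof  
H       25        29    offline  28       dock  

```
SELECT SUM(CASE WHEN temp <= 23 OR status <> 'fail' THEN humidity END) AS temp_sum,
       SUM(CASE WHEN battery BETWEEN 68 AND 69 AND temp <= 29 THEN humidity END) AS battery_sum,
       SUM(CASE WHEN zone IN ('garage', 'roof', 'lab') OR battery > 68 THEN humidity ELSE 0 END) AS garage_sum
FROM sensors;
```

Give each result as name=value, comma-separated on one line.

[temp_sum: temp <= 23 OR status <> 'fail']
sensor=A: ✓ → 49
sensor=M: ✓ → 57
sensor=P: ✓ → 15
sensor=U: ✓ → 57
sensor=T: ✓ → 69
sensor=X: ✓ → 35
sensor=F: ✓ → 88
sensor=S: ✓ → 16
sensor=H: ✓ → 25
temp_sum = 49 + 57 + 15 + 57 + 69 + 35 + 88 + 16 + 25 = 411
—
[battery_sum: battery BETWEEN 68 AND 69 AND temp <= 29]
sensor=A: ✗
sensor=M: ✗
sensor=P: ✗
sensor=U: ✗
sensor=T: ✓ → 69
sensor=X: ✗
sensor=F: ✗
sensor=S: ✗
sensor=H: ✗
battery_sum = 69
—
[garage_sum: zone IN ('garage', 'roof', 'lab') OR battery > 68]
sensor=A: ✓ → 49
sensor=M: ✗
sensor=P: ✓ → 15
sensor=U: ✗
sensor=T: ✓ → 69
sensor=X: ✗
sensor=F: ✓ → 88
sensor=S: ✓ → 16
sensor=H: ✗
garage_sum = 49 + 15 + 69 + 88 + 16 = 237

temp_sum=411, battery_sum=69, garage_sum=237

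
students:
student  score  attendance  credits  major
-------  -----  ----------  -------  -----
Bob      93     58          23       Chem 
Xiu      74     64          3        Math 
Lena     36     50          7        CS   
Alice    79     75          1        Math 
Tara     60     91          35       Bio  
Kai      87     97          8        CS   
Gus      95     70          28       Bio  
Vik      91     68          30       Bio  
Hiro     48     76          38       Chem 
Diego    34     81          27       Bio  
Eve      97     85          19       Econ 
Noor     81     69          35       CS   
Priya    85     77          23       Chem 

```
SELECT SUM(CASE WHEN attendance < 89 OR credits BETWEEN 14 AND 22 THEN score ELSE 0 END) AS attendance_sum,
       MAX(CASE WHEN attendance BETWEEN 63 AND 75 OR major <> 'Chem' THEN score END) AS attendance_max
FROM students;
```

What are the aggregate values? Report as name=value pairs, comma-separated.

[attendance_sum: attendance < 89 OR credits BETWEEN 14 AND 22]
student=Bob: ✓ → 93
student=Xiu: ✓ → 74
student=Lena: ✓ → 36
student=Alice: ✓ → 79
student=Tara: ✗
student=Kai: ✗
student=Gus: ✓ → 95
student=Vik: ✓ → 91
student=Hiro: ✓ → 48
student=Diego: ✓ → 34
student=Eve: ✓ → 97
student=Noor: ✓ → 81
student=Priya: ✓ → 85
attendance_sum = 93 + 74 + 36 + 79 + 95 + 91 + 48 + 34 + 97 + 81 + 85 = 813
—
[attendance_max: attendance BETWEEN 63 AND 75 OR major <> 'Chem']
student=Bob: ✗
student=Xiu: ✓ → 74
student=Lena: ✓ → 36
student=Alice: ✓ → 79
student=Tara: ✓ → 60
student=Kai: ✓ → 87
student=Gus: ✓ → 95
student=Vik: ✓ → 91
student=Hiro: ✗
student=Diego: ✓ → 34
student=Eve: ✓ → 97
student=Noor: ✓ → 81
student=Priya: ✗
attendance_max = MAX(74, 36, 79, 60, 87, 95, 91, 34, 97, 81) = 97

attendance_sum=813, attendance_max=97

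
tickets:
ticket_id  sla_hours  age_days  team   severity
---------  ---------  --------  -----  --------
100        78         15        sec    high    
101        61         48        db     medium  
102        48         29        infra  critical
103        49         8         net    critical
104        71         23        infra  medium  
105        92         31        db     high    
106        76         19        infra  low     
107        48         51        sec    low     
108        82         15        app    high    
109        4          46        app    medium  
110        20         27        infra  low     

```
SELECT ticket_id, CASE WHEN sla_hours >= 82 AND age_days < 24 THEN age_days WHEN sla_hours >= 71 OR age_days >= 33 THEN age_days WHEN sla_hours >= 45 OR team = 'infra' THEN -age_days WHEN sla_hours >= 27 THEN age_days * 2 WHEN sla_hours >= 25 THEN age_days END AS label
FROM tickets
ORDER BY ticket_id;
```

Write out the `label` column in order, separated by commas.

15, 48, -29, -8, 23, 31, 19, 51, 15, 46, -27

ticket_id=100: sla_hours >= 71 OR age_days >= 33 → 15
ticket_id=101: sla_hours >= 71 OR age_days >= 33 → 48
ticket_id=102: sla_hours >= 45 OR team = 'infra' → -29
ticket_id=103: sla_hours >= 45 OR team = 'infra' → -8
ticket_id=104: sla_hours >= 71 OR age_days >= 33 → 23
ticket_id=105: sla_hours >= 71 OR age_days >= 33 → 31
ticket_id=106: sla_hours >= 71 OR age_days >= 33 → 19
ticket_id=107: sla_hours >= 71 OR age_days >= 33 → 51
ticket_id=108: sla_hours >= 82 AND age_days < 24 → 15
ticket_id=109: sla_hours >= 71 OR age_days >= 33 → 46
ticket_id=110: sla_hours >= 45 OR team = 'infra' → -27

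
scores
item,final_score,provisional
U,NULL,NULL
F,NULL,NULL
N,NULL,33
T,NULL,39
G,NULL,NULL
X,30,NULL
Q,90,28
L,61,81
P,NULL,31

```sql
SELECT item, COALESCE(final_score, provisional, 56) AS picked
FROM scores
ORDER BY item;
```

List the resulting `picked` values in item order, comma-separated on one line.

item=F: final_score=NULL, provisional=NULL, → literal 56 → 56
item=G: final_score=NULL, provisional=NULL, → literal 56 → 56
item=L: final_score=61 → 61
item=N: final_score=NULL, provisional=33 → 33
item=P: final_score=NULL, provisional=31 → 31
item=Q: final_score=90 → 90
item=T: final_score=NULL, provisional=39 → 39
item=U: final_score=NULL, provisional=NULL, → literal 56 → 56
item=X: final_score=30 → 30

56, 56, 61, 33, 31, 90, 39, 56, 30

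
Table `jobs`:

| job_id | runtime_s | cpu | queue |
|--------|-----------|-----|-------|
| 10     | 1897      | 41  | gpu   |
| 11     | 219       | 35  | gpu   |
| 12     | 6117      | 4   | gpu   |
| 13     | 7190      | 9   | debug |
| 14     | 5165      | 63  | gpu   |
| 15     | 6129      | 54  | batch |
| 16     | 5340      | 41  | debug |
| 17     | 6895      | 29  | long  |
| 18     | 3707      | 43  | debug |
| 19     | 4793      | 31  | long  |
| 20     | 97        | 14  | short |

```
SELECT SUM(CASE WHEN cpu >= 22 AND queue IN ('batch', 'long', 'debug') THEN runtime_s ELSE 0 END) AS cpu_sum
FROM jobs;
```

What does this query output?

26864

job_id=10: ✗
job_id=11: ✗
job_id=12: ✗
job_id=13: ✗
job_id=14: ✗
job_id=15: ✓ → 6129
job_id=16: ✓ → 5340
job_id=17: ✓ → 6895
job_id=18: ✓ → 3707
job_id=19: ✓ → 4793
job_id=20: ✗
cpu_sum = 6129 + 5340 + 6895 + 3707 + 4793 = 26864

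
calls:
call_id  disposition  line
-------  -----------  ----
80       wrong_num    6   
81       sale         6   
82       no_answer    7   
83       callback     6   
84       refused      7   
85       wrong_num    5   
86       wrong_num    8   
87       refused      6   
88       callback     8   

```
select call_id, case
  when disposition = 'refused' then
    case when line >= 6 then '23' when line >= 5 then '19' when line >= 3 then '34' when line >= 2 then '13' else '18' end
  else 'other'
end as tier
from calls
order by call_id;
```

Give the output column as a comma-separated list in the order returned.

call_id=80: disposition='wrong_num' → outer ELSE → other
call_id=81: disposition='sale' → outer ELSE → other
call_id=82: disposition='no_answer' → outer ELSE → other
call_id=83: disposition='callback' → outer ELSE → other
call_id=84: disposition='refused' → inner[line >= 6] → 23
call_id=85: disposition='wrong_num' → outer ELSE → other
call_id=86: disposition='wrong_num' → outer ELSE → other
call_id=87: disposition='refused' → inner[line >= 6] → 23
call_id=88: disposition='callback' → outer ELSE → other

other, other, other, other, 23, other, other, 23, other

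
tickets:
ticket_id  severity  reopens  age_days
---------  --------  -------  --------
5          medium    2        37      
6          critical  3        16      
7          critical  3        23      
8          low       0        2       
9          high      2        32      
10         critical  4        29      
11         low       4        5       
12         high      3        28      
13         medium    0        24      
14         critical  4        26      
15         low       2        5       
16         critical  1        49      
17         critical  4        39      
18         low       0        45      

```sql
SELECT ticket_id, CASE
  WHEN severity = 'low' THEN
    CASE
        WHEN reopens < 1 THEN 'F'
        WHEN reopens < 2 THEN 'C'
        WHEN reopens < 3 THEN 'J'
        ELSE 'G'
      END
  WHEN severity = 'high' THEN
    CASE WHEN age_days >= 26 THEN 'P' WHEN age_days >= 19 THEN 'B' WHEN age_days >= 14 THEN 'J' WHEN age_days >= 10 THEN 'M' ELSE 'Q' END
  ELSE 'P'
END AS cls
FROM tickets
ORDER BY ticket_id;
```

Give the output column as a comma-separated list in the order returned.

P, P, P, F, P, P, G, P, P, P, J, P, P, F

ticket_id=5: severity='medium' → outer ELSE → P
ticket_id=6: severity='critical' → outer ELSE → P
ticket_id=7: severity='critical' → outer ELSE → P
ticket_id=8: severity='low' → inner[reopens < 1] → F
ticket_id=9: severity='high' → inner[age_days >= 26] → P
ticket_id=10: severity='critical' → outer ELSE → P
ticket_id=11: severity='low' → inner[ELSE] → G
ticket_id=12: severity='high' → inner[age_days >= 26] → P
ticket_id=13: severity='medium' → outer ELSE → P
ticket_id=14: severity='critical' → outer ELSE → P
ticket_id=15: severity='low' → inner[reopens < 3] → J
ticket_id=16: severity='critical' → outer ELSE → P
ticket_id=17: severity='critical' → outer ELSE → P
ticket_id=18: severity='low' → inner[reopens < 1] → F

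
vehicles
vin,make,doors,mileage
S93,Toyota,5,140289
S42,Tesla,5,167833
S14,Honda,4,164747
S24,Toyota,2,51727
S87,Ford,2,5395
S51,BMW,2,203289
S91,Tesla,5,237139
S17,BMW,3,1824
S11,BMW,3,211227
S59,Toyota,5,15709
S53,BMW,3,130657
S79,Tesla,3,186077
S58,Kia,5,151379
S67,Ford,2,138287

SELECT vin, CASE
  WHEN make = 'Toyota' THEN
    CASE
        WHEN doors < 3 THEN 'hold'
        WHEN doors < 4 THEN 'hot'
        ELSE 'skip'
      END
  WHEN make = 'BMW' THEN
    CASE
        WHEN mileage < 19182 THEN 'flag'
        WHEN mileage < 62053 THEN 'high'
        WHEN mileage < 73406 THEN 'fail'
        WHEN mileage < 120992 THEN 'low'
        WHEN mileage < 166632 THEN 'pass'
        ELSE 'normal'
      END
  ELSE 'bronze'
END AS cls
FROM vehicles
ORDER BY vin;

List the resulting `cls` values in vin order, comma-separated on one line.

vin=S11: make='BMW' → inner[ELSE] → normal
vin=S14: make='Honda' → outer ELSE → bronze
vin=S17: make='BMW' → inner[mileage < 19182] → flag
vin=S24: make='Toyota' → inner[doors < 3] → hold
vin=S42: make='Tesla' → outer ELSE → bronze
vin=S51: make='BMW' → inner[ELSE] → normal
vin=S53: make='BMW' → inner[mileage < 166632] → pass
vin=S58: make='Kia' → outer ELSE → bronze
vin=S59: make='Toyota' → inner[ELSE] → skip
vin=S67: make='Ford' → outer ELSE → bronze
vin=S79: make='Tesla' → outer ELSE → bronze
vin=S87: make='Ford' → outer ELSE → bronze
vin=S91: make='Tesla' → outer ELSE → bronze
vin=S93: make='Toyota' → inner[ELSE] → skip

normal, bronze, flag, hold, bronze, normal, pass, bronze, skip, bronze, bronze, bronze, bronze, skip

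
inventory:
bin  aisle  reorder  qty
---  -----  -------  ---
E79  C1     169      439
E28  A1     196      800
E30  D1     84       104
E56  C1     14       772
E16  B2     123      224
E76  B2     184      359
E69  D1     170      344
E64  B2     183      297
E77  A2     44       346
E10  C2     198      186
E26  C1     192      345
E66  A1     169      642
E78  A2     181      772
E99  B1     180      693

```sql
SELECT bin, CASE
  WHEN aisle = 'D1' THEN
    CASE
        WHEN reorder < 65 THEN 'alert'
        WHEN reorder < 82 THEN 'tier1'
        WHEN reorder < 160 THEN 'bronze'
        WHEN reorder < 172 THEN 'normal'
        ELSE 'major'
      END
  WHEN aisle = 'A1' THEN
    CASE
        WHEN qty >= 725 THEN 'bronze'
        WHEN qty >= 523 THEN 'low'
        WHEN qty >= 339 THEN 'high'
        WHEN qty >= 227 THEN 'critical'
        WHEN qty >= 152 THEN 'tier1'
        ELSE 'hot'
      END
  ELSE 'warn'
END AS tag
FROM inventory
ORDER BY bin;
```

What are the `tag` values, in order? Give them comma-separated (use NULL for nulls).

bin=E10: aisle='C2' → outer ELSE → warn
bin=E16: aisle='B2' → outer ELSE → warn
bin=E26: aisle='C1' → outer ELSE → warn
bin=E28: aisle='A1' → inner[qty >= 725] → bronze
bin=E30: aisle='D1' → inner[reorder < 160] → bronze
bin=E56: aisle='C1' → outer ELSE → warn
bin=E64: aisle='B2' → outer ELSE → warn
bin=E66: aisle='A1' → inner[qty >= 523] → low
bin=E69: aisle='D1' → inner[reorder < 172] → normal
bin=E76: aisle='B2' → outer ELSE → warn
bin=E77: aisle='A2' → outer ELSE → warn
bin=E78: aisle='A2' → outer ELSE → warn
bin=E79: aisle='C1' → outer ELSE → warn
bin=E99: aisle='B1' → outer ELSE → warn

warn, warn, warn, bronze, bronze, warn, warn, low, normal, warn, warn, warn, warn, warn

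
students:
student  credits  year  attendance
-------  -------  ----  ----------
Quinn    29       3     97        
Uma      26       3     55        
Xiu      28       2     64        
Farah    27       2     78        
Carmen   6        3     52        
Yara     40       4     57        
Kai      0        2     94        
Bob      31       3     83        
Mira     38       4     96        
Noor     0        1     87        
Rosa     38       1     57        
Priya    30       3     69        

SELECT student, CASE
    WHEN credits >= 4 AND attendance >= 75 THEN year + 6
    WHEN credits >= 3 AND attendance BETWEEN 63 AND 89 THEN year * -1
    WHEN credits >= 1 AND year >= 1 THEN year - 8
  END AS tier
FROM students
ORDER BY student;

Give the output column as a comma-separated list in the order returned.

9, -5, 8, NULL, 10, NULL, -3, 9, -7, -5, -2, -4

student=Bob: credits >= 4 AND attendance >= 75 → 9
student=Carmen: credits >= 1 AND year >= 1 → -5
student=Farah: credits >= 4 AND attendance >= 75 → 8
student=Kai: (no match → NULL) → NULL
student=Mira: credits >= 4 AND attendance >= 75 → 10
student=Noor: (no match → NULL) → NULL
student=Priya: credits >= 3 AND attendance BETWEEN 63 AND 89 → -3
student=Quinn: credits >= 4 AND attendance >= 75 → 9
student=Rosa: credits >= 1 AND year >= 1 → -7
student=Uma: credits >= 1 AND year >= 1 → -5
student=Xiu: credits >= 3 AND attendance BETWEEN 63 AND 89 → -2
student=Yara: credits >= 1 AND year >= 1 → -4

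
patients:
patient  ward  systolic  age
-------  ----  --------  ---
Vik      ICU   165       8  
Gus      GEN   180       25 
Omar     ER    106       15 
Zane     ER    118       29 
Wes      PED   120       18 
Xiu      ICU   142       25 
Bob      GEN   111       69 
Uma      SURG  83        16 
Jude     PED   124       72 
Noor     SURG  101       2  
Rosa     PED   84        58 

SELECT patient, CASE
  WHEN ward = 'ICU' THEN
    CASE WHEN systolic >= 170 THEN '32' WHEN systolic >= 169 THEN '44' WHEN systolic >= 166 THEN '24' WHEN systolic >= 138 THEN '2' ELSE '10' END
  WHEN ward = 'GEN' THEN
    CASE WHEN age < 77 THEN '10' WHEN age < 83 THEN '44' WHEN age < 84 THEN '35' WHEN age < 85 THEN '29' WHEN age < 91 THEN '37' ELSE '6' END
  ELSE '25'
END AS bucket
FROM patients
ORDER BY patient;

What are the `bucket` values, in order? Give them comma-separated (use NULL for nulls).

10, 10, 25, 25, 25, 25, 25, 2, 25, 2, 25

patient=Bob: ward='GEN' → inner[age < 77] → 10
patient=Gus: ward='GEN' → inner[age < 77] → 10
patient=Jude: ward='PED' → outer ELSE → 25
patient=Noor: ward='SURG' → outer ELSE → 25
patient=Omar: ward='ER' → outer ELSE → 25
patient=Rosa: ward='PED' → outer ELSE → 25
patient=Uma: ward='SURG' → outer ELSE → 25
patient=Vik: ward='ICU' → inner[systolic >= 138] → 2
patient=Wes: ward='PED' → outer ELSE → 25
patient=Xiu: ward='ICU' → inner[systolic >= 138] → 2
patient=Zane: ward='ER' → outer ELSE → 25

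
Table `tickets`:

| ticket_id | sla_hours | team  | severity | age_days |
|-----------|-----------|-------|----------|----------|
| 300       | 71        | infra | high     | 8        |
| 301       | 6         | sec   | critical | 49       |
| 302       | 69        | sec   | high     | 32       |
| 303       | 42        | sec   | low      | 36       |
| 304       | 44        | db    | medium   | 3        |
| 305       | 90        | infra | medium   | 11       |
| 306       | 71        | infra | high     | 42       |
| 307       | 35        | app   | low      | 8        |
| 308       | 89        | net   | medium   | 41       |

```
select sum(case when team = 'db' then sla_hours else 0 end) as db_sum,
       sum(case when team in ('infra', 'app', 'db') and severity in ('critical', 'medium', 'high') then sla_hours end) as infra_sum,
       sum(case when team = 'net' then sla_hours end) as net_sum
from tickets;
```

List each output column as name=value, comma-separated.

db_sum=44, infra_sum=276, net_sum=89

[db_sum: team = 'db']
ticket_id=300: ✗
ticket_id=301: ✗
ticket_id=302: ✗
ticket_id=303: ✗
ticket_id=304: ✓ → 44
ticket_id=305: ✗
ticket_id=306: ✗
ticket_id=307: ✗
ticket_id=308: ✗
db_sum = 44
—
[infra_sum: team in ('infra', 'app', 'db') and severity in ('critical', 'medium', 'high')]
ticket_id=300: ✓ → 71
ticket_id=301: ✗
ticket_id=302: ✗
ticket_id=303: ✗
ticket_id=304: ✓ → 44
ticket_id=305: ✓ → 90
ticket_id=306: ✓ → 71
ticket_id=307: ✗
ticket_id=308: ✗
infra_sum = 71 + 44 + 90 + 71 = 276
—
[net_sum: team = 'net']
ticket_id=300: ✗
ticket_id=301: ✗
ticket_id=302: ✗
ticket_id=303: ✗
ticket_id=304: ✗
ticket_id=305: ✗
ticket_id=306: ✗
ticket_id=307: ✗
ticket_id=308: ✓ → 89
net_sum = 89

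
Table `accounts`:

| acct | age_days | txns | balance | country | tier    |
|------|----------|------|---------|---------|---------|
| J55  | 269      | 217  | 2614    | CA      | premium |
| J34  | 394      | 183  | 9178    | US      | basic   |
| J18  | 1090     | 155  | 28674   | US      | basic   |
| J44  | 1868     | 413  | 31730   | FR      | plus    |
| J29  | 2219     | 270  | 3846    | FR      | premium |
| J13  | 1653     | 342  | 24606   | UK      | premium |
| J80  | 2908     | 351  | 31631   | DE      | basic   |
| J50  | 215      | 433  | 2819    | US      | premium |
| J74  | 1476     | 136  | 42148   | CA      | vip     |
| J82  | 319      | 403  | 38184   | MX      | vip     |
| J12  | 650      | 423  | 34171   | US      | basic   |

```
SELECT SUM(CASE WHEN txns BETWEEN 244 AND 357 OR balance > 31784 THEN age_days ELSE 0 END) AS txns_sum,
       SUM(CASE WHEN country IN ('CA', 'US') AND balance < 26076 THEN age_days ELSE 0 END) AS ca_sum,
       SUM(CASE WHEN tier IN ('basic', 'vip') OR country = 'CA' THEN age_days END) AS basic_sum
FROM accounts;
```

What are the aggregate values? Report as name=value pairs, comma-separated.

txns_sum=9225, ca_sum=878, basic_sum=7106

[txns_sum: txns BETWEEN 244 AND 357 OR balance > 31784]
acct=J55: ✗
acct=J34: ✗
acct=J18: ✗
acct=J44: ✗
acct=J29: ✓ → 2219
acct=J13: ✓ → 1653
acct=J80: ✓ → 2908
acct=J50: ✗
acct=J74: ✓ → 1476
acct=J82: ✓ → 319
acct=J12: ✓ → 650
txns_sum = 2219 + 1653 + 2908 + 1476 + 319 + 650 = 9225
—
[ca_sum: country IN ('CA', 'US') AND balance < 26076]
acct=J55: ✓ → 269
acct=J34: ✓ → 394
acct=J18: ✗
acct=J44: ✗
acct=J29: ✗
acct=J13: ✗
acct=J80: ✗
acct=J50: ✓ → 215
acct=J74: ✗
acct=J82: ✗
acct=J12: ✗
ca_sum = 269 + 394 + 215 = 878
—
[basic_sum: tier IN ('basic', 'vip') OR country = 'CA']
acct=J55: ✓ → 269
acct=J34: ✓ → 394
acct=J18: ✓ → 1090
acct=J44: ✗
acct=J29: ✗
acct=J13: ✗
acct=J80: ✓ → 2908
acct=J50: ✗
acct=J74: ✓ → 1476
acct=J82: ✓ → 319
acct=J12: ✓ → 650
basic_sum = 269 + 394 + 1090 + 2908 + 1476 + 319 + 650 = 7106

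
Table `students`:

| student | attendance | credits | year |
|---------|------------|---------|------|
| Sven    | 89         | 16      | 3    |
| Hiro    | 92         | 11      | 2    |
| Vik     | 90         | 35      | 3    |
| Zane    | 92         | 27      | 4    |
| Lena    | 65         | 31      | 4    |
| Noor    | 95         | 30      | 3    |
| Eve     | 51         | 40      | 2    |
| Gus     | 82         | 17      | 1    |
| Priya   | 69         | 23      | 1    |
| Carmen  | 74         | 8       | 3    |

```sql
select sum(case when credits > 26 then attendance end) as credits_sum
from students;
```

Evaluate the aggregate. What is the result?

student=Sven: ✗
student=Hiro: ✗
student=Vik: ✓ → 90
student=Zane: ✓ → 92
student=Lena: ✓ → 65
student=Noor: ✓ → 95
student=Eve: ✓ → 51
student=Gus: ✗
student=Priya: ✗
student=Carmen: ✗
credits_sum = 90 + 92 + 65 + 95 + 51 = 393

393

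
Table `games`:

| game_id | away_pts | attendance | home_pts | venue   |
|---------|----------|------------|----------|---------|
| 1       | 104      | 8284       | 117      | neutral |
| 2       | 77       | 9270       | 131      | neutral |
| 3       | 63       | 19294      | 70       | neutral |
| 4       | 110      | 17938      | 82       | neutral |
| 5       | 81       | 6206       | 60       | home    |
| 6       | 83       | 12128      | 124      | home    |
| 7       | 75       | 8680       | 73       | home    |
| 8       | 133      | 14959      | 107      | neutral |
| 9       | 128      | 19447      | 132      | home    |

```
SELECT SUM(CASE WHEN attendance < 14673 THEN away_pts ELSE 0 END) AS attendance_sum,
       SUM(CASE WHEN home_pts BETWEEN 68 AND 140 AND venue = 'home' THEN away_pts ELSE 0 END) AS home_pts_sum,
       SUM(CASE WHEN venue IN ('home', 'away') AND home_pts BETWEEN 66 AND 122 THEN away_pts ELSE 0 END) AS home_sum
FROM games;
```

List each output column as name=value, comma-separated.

[attendance_sum: attendance < 14673]
game_id=1: ✓ → 104
game_id=2: ✓ → 77
game_id=3: ✗
game_id=4: ✗
game_id=5: ✓ → 81
game_id=6: ✓ → 83
game_id=7: ✓ → 75
game_id=8: ✗
game_id=9: ✗
attendance_sum = 104 + 77 + 81 + 83 + 75 = 420
—
[home_pts_sum: home_pts BETWEEN 68 AND 140 AND venue = 'home']
game_id=1: ✗
game_id=2: ✗
game_id=3: ✗
game_id=4: ✗
game_id=5: ✗
game_id=6: ✓ → 83
game_id=7: ✓ → 75
game_id=8: ✗
game_id=9: ✓ → 128
home_pts_sum = 83 + 75 + 128 = 286
—
[home_sum: venue IN ('home', 'away') AND home_pts BETWEEN 66 AND 122]
game_id=1: ✗
game_id=2: ✗
game_id=3: ✗
game_id=4: ✗
game_id=5: ✗
game_id=6: ✗
game_id=7: ✓ → 75
game_id=8: ✗
game_id=9: ✗
home_sum = 75

attendance_sum=420, home_pts_sum=286, home_sum=75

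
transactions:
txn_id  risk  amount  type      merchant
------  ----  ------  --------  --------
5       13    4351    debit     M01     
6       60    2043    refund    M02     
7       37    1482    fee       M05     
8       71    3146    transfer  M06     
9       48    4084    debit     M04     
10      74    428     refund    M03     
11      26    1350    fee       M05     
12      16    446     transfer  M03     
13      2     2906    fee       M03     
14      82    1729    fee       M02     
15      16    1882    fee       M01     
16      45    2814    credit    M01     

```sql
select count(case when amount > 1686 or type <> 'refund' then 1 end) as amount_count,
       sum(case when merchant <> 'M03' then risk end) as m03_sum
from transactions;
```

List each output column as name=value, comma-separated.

amount_count=11, m03_sum=398

[amount_count: amount > 1686 or type <> 'refund']
txn_id=5: ✓ → 1
txn_id=6: ✓ → 1
txn_id=7: ✓ → 1
txn_id=8: ✓ → 1
txn_id=9: ✓ → 1
txn_id=10: ✗
txn_id=11: ✓ → 1
txn_id=12: ✓ → 1
txn_id=13: ✓ → 1
txn_id=14: ✓ → 1
txn_id=15: ✓ → 1
txn_id=16: ✓ → 1
amount_count = COUNT(1, 1, 1, 1, 1, 1, 1, 1, 1, 1, 1) = 11
—
[m03_sum: merchant <> 'M03']
txn_id=5: ✓ → 13
txn_id=6: ✓ → 60
txn_id=7: ✓ → 37
txn_id=8: ✓ → 71
txn_id=9: ✓ → 48
txn_id=10: ✗
txn_id=11: ✓ → 26
txn_id=12: ✗
txn_id=13: ✗
txn_id=14: ✓ → 82
txn_id=15: ✓ → 16
txn_id=16: ✓ → 45
m03_sum = 13 + 60 + 37 + 71 + 48 + 26 + 82 + 16 + 45 = 398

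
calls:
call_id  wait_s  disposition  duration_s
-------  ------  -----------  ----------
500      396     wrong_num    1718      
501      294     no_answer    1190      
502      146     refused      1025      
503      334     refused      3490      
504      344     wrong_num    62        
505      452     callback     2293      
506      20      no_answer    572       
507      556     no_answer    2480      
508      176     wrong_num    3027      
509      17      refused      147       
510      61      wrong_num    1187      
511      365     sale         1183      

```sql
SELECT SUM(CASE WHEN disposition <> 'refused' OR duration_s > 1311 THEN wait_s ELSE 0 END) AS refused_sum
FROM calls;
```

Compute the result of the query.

2998

call_id=500: ✓ → 396
call_id=501: ✓ → 294
call_id=502: ✗
call_id=503: ✓ → 334
call_id=504: ✓ → 344
call_id=505: ✓ → 452
call_id=506: ✓ → 20
call_id=507: ✓ → 556
call_id=508: ✓ → 176
call_id=509: ✗
call_id=510: ✓ → 61
call_id=511: ✓ → 365
refused_sum = 396 + 294 + 334 + 344 + 452 + 20 + 556 + 176 + 61 + 365 = 2998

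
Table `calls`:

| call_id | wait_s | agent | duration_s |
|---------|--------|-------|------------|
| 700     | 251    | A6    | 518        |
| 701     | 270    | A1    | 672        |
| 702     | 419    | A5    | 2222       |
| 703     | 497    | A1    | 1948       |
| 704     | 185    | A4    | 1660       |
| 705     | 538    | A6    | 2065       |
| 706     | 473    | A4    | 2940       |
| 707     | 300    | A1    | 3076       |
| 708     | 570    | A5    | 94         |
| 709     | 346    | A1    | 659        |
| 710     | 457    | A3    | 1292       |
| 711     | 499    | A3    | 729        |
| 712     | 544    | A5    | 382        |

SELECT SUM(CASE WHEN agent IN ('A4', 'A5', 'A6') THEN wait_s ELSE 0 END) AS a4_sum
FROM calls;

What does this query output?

call_id=700: ✓ → 251
call_id=701: ✗
call_id=702: ✓ → 419
call_id=703: ✗
call_id=704: ✓ → 185
call_id=705: ✓ → 538
call_id=706: ✓ → 473
call_id=707: ✗
call_id=708: ✓ → 570
call_id=709: ✗
call_id=710: ✗
call_id=711: ✗
call_id=712: ✓ → 544
a4_sum = 251 + 419 + 185 + 538 + 473 + 570 + 544 = 2980

2980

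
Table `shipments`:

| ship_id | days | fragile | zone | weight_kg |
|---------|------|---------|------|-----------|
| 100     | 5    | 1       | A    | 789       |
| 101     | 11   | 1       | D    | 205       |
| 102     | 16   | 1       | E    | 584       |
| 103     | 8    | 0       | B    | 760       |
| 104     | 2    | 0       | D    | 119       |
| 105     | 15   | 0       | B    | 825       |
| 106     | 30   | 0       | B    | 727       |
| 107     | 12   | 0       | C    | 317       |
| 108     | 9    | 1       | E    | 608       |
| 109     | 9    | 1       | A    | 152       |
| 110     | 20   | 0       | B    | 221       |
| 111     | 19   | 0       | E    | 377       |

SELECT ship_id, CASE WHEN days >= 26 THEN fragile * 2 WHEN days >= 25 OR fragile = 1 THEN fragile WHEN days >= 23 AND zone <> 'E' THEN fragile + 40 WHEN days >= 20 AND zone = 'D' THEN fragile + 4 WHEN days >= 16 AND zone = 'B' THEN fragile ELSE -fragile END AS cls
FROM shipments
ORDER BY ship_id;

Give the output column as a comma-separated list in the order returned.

ship_id=100: days >= 25 OR fragile = 1 → 1
ship_id=101: days >= 25 OR fragile = 1 → 1
ship_id=102: days >= 25 OR fragile = 1 → 1
ship_id=103: ELSE → 0
ship_id=104: ELSE → 0
ship_id=105: ELSE → 0
ship_id=106: days >= 26 → 0
ship_id=107: ELSE → 0
ship_id=108: days >= 25 OR fragile = 1 → 1
ship_id=109: days >= 25 OR fragile = 1 → 1
ship_id=110: days >= 16 AND zone = 'B' → 0
ship_id=111: ELSE → 0

1, 1, 1, 0, 0, 0, 0, 0, 1, 1, 0, 0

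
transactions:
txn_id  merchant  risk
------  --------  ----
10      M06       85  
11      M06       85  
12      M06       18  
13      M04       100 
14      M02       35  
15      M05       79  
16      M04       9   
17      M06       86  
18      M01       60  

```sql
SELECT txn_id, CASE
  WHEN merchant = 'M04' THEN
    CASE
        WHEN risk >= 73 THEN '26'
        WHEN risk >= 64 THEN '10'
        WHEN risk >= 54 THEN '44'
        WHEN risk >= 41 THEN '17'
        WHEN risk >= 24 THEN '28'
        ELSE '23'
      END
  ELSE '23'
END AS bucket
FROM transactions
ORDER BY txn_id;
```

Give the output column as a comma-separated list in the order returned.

txn_id=10: merchant='M06' → outer ELSE → 23
txn_id=11: merchant='M06' → outer ELSE → 23
txn_id=12: merchant='M06' → outer ELSE → 23
txn_id=13: merchant='M04' → inner[risk >= 73] → 26
txn_id=14: merchant='M02' → outer ELSE → 23
txn_id=15: merchant='M05' → outer ELSE → 23
txn_id=16: merchant='M04' → inner[ELSE] → 23
txn_id=17: merchant='M06' → outer ELSE → 23
txn_id=18: merchant='M01' → outer ELSE → 23

23, 23, 23, 26, 23, 23, 23, 23, 23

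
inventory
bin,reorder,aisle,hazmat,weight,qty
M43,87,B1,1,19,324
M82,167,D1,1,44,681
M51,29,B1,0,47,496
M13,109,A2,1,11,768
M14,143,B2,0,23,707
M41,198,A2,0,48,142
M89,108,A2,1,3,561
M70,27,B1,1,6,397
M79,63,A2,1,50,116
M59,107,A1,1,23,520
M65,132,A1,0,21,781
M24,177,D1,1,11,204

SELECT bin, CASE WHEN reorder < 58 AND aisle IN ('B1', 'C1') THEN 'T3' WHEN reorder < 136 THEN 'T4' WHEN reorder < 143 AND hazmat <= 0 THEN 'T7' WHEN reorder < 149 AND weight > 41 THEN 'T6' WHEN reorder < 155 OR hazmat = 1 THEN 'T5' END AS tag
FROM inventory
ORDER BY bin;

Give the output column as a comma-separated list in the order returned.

bin=M13: reorder < 136 → T4
bin=M14: reorder < 155 OR hazmat = 1 → T5
bin=M24: reorder < 155 OR hazmat = 1 → T5
bin=M41: (no match → NULL) → NULL
bin=M43: reorder < 136 → T4
bin=M51: reorder < 58 AND aisle IN ('B1', 'C1') → T3
bin=M59: reorder < 136 → T4
bin=M65: reorder < 136 → T4
bin=M70: reorder < 58 AND aisle IN ('B1', 'C1') → T3
bin=M79: reorder < 136 → T4
bin=M82: reorder < 155 OR hazmat = 1 → T5
bin=M89: reorder < 136 → T4

T4, T5, T5, NULL, T4, T3, T4, T4, T3, T4, T5, T4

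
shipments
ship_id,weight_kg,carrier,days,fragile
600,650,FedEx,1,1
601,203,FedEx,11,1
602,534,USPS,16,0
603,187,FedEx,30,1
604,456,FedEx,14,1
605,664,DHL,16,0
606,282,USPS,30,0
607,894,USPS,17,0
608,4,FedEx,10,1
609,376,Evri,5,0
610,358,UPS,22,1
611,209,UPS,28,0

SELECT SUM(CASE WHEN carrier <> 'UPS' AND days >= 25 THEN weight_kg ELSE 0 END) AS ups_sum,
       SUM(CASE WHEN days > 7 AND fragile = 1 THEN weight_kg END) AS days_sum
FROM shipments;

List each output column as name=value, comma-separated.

[ups_sum: carrier <> 'UPS' AND days >= 25]
ship_id=600: ✗
ship_id=601: ✗
ship_id=602: ✗
ship_id=603: ✓ → 187
ship_id=604: ✗
ship_id=605: ✗
ship_id=606: ✓ → 282
ship_id=607: ✗
ship_id=608: ✗
ship_id=609: ✗
ship_id=610: ✗
ship_id=611: ✗
ups_sum = 187 + 282 = 469
—
[days_sum: days > 7 AND fragile = 1]
ship_id=600: ✗
ship_id=601: ✓ → 203
ship_id=602: ✗
ship_id=603: ✓ → 187
ship_id=604: ✓ → 456
ship_id=605: ✗
ship_id=606: ✗
ship_id=607: ✗
ship_id=608: ✓ → 4
ship_id=609: ✗
ship_id=610: ✓ → 358
ship_id=611: ✗
days_sum = 203 + 187 + 456 + 4 + 358 = 1208

ups_sum=469, days_sum=1208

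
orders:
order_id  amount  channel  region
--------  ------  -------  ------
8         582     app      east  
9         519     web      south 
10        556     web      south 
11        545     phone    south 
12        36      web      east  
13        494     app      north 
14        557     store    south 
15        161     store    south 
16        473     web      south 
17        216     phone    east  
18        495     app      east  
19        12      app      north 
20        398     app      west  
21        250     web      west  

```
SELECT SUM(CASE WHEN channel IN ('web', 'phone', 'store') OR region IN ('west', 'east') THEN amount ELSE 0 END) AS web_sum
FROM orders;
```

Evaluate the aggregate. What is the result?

order_id=8: ✓ → 582
order_id=9: ✓ → 519
order_id=10: ✓ → 556
order_id=11: ✓ → 545
order_id=12: ✓ → 36
order_id=13: ✗
order_id=14: ✓ → 557
order_id=15: ✓ → 161
order_id=16: ✓ → 473
order_id=17: ✓ → 216
order_id=18: ✓ → 495
order_id=19: ✗
order_id=20: ✓ → 398
order_id=21: ✓ → 250
web_sum = 582 + 519 + 556 + 545 + 36 + 557 + 161 + 473 + 216 + 495 + 398 + 250 = 4788

4788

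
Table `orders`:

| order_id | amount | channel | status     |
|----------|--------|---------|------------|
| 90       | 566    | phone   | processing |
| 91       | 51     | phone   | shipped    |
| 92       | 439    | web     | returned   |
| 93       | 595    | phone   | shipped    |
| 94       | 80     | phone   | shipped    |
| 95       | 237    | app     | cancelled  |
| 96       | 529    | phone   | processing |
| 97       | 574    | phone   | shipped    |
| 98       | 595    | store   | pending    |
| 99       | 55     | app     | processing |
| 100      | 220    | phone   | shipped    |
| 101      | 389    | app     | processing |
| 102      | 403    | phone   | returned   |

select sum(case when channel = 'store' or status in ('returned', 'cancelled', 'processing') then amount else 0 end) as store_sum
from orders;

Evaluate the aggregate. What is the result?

3213

order_id=90: ✓ → 566
order_id=91: ✗
order_id=92: ✓ → 439
order_id=93: ✗
order_id=94: ✗
order_id=95: ✓ → 237
order_id=96: ✓ → 529
order_id=97: ✗
order_id=98: ✓ → 595
order_id=99: ✓ → 55
order_id=100: ✗
order_id=101: ✓ → 389
order_id=102: ✓ → 403
store_sum = 566 + 439 + 237 + 529 + 595 + 55 + 389 + 403 = 3213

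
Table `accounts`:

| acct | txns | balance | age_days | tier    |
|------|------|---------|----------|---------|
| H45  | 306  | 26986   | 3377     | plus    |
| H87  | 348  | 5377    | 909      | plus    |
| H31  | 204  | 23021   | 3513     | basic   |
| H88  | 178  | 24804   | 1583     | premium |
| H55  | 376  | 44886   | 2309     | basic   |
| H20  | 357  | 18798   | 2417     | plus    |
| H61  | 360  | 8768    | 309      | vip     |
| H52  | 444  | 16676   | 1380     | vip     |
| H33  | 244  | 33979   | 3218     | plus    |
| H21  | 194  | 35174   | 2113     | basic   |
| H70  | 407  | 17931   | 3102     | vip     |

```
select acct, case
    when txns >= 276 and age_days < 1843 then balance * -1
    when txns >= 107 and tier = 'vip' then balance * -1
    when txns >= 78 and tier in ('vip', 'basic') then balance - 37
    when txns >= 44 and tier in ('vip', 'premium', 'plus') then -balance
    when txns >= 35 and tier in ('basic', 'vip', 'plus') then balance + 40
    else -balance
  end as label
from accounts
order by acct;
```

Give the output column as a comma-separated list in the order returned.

-18798, 35137, 22984, -33979, -26986, -16676, 44849, -8768, -17931, -5377, -24804

acct=H20: txns >= 44 and tier in ('vip', 'premium', 'plus') → -18798
acct=H21: txns >= 78 and tier in ('vip', 'basic') → 35137
acct=H31: txns >= 78 and tier in ('vip', 'basic') → 22984
acct=H33: txns >= 44 and tier in ('vip', 'premium', 'plus') → -33979
acct=H45: txns >= 44 and tier in ('vip', 'premium', 'plus') → -26986
acct=H52: txns >= 276 and age_days < 1843 → -16676
acct=H55: txns >= 78 and tier in ('vip', 'basic') → 44849
acct=H61: txns >= 276 and age_days < 1843 → -8768
acct=H70: txns >= 107 and tier = 'vip' → -17931
acct=H87: txns >= 276 and age_days < 1843 → -5377
acct=H88: txns >= 44 and tier in ('vip', 'premium', 'plus') → -24804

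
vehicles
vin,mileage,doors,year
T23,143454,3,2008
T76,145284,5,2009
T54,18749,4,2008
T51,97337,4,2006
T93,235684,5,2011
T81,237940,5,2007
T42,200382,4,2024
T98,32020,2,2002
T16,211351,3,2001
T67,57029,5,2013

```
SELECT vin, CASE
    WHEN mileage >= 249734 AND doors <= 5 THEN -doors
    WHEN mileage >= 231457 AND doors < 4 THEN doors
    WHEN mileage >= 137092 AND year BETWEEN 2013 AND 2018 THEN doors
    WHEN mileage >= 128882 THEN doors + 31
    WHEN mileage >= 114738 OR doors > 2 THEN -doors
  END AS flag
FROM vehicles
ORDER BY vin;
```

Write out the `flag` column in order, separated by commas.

vin=T16: mileage >= 128882 → 34
vin=T23: mileage >= 128882 → 34
vin=T42: mileage >= 128882 → 35
vin=T51: mileage >= 114738 OR doors > 2 → -4
vin=T54: mileage >= 114738 OR doors > 2 → -4
vin=T67: mileage >= 114738 OR doors > 2 → -5
vin=T76: mileage >= 128882 → 36
vin=T81: mileage >= 128882 → 36
vin=T93: mileage >= 128882 → 36
vin=T98: (no match → NULL) → NULL

34, 34, 35, -4, -4, -5, 36, 36, 36, NULL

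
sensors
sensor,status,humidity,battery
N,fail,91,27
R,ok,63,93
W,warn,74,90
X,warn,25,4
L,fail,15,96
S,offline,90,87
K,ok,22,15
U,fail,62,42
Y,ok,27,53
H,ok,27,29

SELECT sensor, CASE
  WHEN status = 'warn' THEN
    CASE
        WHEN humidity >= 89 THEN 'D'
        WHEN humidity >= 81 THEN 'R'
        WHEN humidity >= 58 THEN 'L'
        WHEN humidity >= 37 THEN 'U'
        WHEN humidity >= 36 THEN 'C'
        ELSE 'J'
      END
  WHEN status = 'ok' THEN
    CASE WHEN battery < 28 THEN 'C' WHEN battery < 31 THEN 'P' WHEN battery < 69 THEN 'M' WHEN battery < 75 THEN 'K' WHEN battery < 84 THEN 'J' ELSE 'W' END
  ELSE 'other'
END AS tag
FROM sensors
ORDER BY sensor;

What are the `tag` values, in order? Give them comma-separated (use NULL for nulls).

sensor=H: status='ok' → inner[battery < 31] → P
sensor=K: status='ok' → inner[battery < 28] → C
sensor=L: status='fail' → outer ELSE → other
sensor=N: status='fail' → outer ELSE → other
sensor=R: status='ok' → inner[ELSE] → W
sensor=S: status='offline' → outer ELSE → other
sensor=U: status='fail' → outer ELSE → other
sensor=W: status='warn' → inner[humidity >= 58] → L
sensor=X: status='warn' → inner[ELSE] → J
sensor=Y: status='ok' → inner[battery < 69] → M

P, C, other, other, W, other, other, L, J, M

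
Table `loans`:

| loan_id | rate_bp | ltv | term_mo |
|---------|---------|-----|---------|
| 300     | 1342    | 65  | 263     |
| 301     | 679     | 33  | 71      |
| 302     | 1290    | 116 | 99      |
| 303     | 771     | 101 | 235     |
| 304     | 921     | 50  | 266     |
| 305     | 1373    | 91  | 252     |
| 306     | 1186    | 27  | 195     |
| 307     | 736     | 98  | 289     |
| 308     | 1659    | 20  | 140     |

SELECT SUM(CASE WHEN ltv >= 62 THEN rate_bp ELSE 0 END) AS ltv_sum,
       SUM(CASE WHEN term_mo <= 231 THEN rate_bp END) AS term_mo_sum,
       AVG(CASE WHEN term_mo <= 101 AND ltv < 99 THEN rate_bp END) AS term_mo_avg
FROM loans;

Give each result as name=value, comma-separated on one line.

ltv_sum=5512, term_mo_sum=4814, term_mo_avg=679

[ltv_sum: ltv >= 62]
loan_id=300: ✓ → 1342
loan_id=301: ✗
loan_id=302: ✓ → 1290
loan_id=303: ✓ → 771
loan_id=304: ✗
loan_id=305: ✓ → 1373
loan_id=306: ✗
loan_id=307: ✓ → 736
loan_id=308: ✗
ltv_sum = 1342 + 1290 + 771 + 1373 + 736 = 5512
—
[term_mo_sum: term_mo <= 231]
loan_id=300: ✗
loan_id=301: ✓ → 679
loan_id=302: ✓ → 1290
loan_id=303: ✗
loan_id=304: ✗
loan_id=305: ✗
loan_id=306: ✓ → 1186
loan_id=307: ✗
loan_id=308: ✓ → 1659
term_mo_sum = 679 + 1290 + 1186 + 1659 = 4814
—
[term_mo_avg: term_mo <= 101 AND ltv < 99]
loan_id=300: ✗
loan_id=301: ✓ → 679
loan_id=302: ✗
loan_id=303: ✗
loan_id=304: ✗
loan_id=305: ✗
loan_id=306: ✗
loan_id=307: ✗
loan_id=308: ✗
term_mo_avg = 679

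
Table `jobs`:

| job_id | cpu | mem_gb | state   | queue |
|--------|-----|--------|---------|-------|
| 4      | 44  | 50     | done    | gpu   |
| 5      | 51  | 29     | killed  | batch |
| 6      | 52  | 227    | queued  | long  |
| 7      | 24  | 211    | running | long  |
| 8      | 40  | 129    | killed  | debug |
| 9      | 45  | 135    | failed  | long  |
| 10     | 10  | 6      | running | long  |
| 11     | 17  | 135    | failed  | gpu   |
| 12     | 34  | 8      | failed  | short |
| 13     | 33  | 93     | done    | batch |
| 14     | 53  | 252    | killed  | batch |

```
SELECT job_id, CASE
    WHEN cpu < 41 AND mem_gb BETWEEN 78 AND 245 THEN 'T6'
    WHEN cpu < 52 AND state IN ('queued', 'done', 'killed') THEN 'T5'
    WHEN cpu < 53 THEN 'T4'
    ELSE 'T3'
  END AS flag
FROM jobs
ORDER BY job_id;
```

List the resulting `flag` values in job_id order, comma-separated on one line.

job_id=4: cpu < 52 AND state IN ('queued', 'done', 'killed') → T5
job_id=5: cpu < 52 AND state IN ('queued', 'done', 'killed') → T5
job_id=6: cpu < 53 → T4
job_id=7: cpu < 41 AND mem_gb BETWEEN 78 AND 245 → T6
job_id=8: cpu < 41 AND mem_gb BETWEEN 78 AND 245 → T6
job_id=9: cpu < 53 → T4
job_id=10: cpu < 53 → T4
job_id=11: cpu < 41 AND mem_gb BETWEEN 78 AND 245 → T6
job_id=12: cpu < 53 → T4
job_id=13: cpu < 41 AND mem_gb BETWEEN 78 AND 245 → T6
job_id=14: ELSE → T3

T5, T5, T4, T6, T6, T4, T4, T6, T4, T6, T3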